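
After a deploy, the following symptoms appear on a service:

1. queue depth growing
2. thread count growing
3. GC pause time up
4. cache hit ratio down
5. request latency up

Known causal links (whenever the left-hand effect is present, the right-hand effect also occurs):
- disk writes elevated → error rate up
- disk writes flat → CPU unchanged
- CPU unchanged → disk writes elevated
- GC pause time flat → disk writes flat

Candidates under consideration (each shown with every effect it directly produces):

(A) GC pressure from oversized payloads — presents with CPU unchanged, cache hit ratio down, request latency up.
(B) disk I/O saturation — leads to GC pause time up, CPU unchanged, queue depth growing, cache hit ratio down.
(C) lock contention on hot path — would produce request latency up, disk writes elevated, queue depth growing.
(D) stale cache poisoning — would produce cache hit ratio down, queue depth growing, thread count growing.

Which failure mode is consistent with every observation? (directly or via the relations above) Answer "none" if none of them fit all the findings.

none

For each candidate, compare predicted effects to what was observed:
(A) GC pressure from oversized payloads — does not account for queue depth growing, thread count growing, GC pause time up
(B) disk I/O saturation — does not account for thread count growing, request latency up
(C) lock contention on hot path — does not account for thread count growing, GC pause time up, cache hit ratio down
(D) stale cache poisoning — does not account for GC pause time up, request latency up
No candidate is consistent with all observations.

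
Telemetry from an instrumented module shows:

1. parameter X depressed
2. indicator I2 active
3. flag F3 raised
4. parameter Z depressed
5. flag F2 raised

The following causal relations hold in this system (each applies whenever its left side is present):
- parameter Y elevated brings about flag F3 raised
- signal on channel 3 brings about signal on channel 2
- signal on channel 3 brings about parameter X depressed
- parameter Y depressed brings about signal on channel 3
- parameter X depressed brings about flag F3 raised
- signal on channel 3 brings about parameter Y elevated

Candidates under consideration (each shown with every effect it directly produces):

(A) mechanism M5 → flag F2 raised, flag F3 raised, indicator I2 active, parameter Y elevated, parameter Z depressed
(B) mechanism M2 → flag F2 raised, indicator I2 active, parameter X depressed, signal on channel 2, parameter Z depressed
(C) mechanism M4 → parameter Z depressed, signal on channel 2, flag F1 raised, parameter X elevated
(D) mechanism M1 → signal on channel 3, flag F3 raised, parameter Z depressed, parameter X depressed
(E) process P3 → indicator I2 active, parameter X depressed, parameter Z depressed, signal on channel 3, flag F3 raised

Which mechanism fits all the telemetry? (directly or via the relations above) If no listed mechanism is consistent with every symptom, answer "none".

B

Checking each candidate against the observations:
(A) mechanism M5 — does not account for parameter X depressed
(B) mechanism M2 — parameter X depressed ✓; indicator I2 active ✓; flag F3 raised ✓ (by parameter X depressed → flag F3 raised); parameter Z depressed ✓; flag F2 raised ✓
(C) mechanism M4 — fails on parameter X depressed, indicator I2 active, flag F3 raised, flag F2 raised (predicts parameter X elevated, not parameter X depressed)
(D) mechanism M1 — does not account for indicator I2 active, flag F2 raised
(E) process P3 — parameter X depressed ✓; indicator I2 active ✓; flag F3 raised ✓; parameter Z depressed ✓; flag F2 raised ✗
(B) is the only candidate with no mismatches.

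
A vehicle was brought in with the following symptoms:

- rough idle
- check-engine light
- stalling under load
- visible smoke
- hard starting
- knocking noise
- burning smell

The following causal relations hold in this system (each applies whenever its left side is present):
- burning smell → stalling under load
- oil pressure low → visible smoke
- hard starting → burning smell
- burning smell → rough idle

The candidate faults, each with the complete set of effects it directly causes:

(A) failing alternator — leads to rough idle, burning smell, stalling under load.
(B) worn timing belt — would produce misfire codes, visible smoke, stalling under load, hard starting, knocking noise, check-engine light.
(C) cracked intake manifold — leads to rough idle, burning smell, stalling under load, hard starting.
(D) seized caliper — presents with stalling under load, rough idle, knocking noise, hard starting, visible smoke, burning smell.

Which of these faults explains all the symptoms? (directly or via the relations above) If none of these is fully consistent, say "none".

B

Testing each hypothesis:
(A) failing alternator — rough idle +; check-engine light -; stalling under load +; visible smoke -; hard starting -; knocking noise -; burning smell +
(B) worn timing belt — rough idle + (via hard starting → burning smell → rough idle); check-engine light +; stalling under load +; visible smoke +; hard starting +; knocking noise +; burning smell + (via hard starting → burning smell)
(C) cracked intake manifold — rough idle +; check-engine light -; stalling under load +; visible smoke -; hard starting +; knocking noise -; burning smell +
(D) seized caliper — does not account for check-engine light
(B) is the only candidate with no mismatches.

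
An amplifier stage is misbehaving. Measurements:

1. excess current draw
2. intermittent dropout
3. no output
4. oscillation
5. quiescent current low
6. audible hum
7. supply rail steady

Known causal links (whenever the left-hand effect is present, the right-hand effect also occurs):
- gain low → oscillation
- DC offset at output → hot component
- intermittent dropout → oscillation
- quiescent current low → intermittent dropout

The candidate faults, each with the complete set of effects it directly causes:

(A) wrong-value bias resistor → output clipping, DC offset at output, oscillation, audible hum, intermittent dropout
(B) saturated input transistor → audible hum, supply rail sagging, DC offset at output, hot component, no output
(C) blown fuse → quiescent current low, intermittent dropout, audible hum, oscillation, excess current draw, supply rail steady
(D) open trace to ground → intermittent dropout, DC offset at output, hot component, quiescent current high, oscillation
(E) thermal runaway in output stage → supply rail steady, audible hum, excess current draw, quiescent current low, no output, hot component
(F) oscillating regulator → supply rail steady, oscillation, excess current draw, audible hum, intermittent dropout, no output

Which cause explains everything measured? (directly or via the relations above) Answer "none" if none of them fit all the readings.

Checking each candidate against the observations:
(A) wrong-value bias resistor — does not account for excess current draw, no output, quiescent current low, supply rail steady
(B) saturated input transistor — excess current draw NO; intermittent dropout NO; no output yes; oscillation NO; quiescent current low NO; audible hum yes; supply rail steady NO
(C) blown fuse — excess current draw yes; intermittent dropout yes; no output NO; oscillation yes; quiescent current low yes; audible hum yes; supply rail steady yes
(D) open trace to ground — fails on excess current draw, no output, quiescent current low, audible hum, supply rail steady (predicts quiescent current high, not quiescent current low)
(E) thermal runaway in output stage — excess current draw yes; intermittent dropout yes (by quiescent current low → intermittent dropout); no output yes; oscillation yes (by quiescent current low → intermittent dropout → oscillation); quiescent current low yes; audible hum yes; supply rail steady yes
(F) oscillating regulator — excess current draw yes; intermittent dropout yes; no output yes; oscillation yes; quiescent current low NO; audible hum yes; supply rail steady yes
(E) alone accounts for all the evidence.

E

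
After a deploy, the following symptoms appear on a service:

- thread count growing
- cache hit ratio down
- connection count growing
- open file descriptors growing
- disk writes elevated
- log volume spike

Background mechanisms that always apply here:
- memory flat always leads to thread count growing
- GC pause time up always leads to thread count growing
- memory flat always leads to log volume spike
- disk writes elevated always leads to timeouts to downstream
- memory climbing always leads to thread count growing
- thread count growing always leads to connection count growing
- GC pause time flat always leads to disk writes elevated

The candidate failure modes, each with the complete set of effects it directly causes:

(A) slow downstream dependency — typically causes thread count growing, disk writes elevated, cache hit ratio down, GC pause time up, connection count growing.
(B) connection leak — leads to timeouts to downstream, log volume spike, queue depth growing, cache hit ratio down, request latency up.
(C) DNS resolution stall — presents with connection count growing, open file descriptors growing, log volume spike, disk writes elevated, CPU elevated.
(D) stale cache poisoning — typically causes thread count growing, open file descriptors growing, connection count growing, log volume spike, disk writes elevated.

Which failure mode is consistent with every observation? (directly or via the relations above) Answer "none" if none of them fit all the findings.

none

Checking each candidate against the observations:
(A) slow downstream dependency — does not account for open file descriptors growing, log volume spike
(B) connection leak — thread count growing NO; cache hit ratio down yes; connection count growing NO; open file descriptors growing NO; disk writes elevated NO; log volume spike yes
(C) DNS resolution stall — does not account for thread count growing, cache hit ratio down
(D) stale cache poisoning — does not account for cache hit ratio down
No candidate is consistent with all observations.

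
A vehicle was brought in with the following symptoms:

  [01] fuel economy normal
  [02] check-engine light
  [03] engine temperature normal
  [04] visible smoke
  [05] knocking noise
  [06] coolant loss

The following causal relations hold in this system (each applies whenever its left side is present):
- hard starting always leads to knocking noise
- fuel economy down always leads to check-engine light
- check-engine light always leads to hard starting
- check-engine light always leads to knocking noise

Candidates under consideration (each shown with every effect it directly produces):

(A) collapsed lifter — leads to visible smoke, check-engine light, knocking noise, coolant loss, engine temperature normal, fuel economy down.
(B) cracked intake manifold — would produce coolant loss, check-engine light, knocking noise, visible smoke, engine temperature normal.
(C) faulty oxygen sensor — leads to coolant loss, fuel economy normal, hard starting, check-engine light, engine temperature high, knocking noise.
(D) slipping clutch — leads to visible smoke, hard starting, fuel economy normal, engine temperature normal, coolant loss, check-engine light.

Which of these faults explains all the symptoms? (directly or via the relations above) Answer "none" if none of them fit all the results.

D

Per-candidate check:
(A) collapsed lifter — fails on fuel economy normal (predicts fuel economy down, not fuel economy normal)
(B) cracked intake manifold — does not account for fuel economy normal
(C) faulty oxygen sensor — fuel economy normal ✓; check-engine light ✓; engine temperature normal ✗; visible smoke ✗; knocking noise ✓; coolant loss ✓
(D) slipping clutch — accounts for every observation (knocking noise through hard starting → knocking noise)
(D) is the only candidate with no mismatches.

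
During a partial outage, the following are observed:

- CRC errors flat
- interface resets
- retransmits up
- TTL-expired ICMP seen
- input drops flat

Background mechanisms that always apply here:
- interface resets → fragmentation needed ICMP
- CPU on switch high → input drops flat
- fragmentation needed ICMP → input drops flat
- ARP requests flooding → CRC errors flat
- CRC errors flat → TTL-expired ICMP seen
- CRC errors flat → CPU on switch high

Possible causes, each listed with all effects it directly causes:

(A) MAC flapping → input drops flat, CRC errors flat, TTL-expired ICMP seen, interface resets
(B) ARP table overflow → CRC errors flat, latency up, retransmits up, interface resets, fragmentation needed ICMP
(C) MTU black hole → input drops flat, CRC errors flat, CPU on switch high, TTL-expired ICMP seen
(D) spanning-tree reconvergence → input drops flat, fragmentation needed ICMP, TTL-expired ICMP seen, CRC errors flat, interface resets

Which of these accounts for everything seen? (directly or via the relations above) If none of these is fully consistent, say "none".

B

Per-candidate check:
(A) MAC flapping — CRC errors flat +; interface resets +; retransmits up -; TTL-expired ICMP seen +; input drops flat +
(B) ARP table overflow — accounts for every observation (TTL-expired ICMP seen by CRC errors flat → TTL-expired ICMP seen)
(C) MTU black hole — CRC errors flat +; interface resets -; retransmits up -; TTL-expired ICMP seen +; input drops flat +
(D) spanning-tree reconvergence — CRC errors flat +; interface resets +; retransmits up -; TTL-expired ICMP seen +; input drops flat +
(B) alone accounts for all the evidence.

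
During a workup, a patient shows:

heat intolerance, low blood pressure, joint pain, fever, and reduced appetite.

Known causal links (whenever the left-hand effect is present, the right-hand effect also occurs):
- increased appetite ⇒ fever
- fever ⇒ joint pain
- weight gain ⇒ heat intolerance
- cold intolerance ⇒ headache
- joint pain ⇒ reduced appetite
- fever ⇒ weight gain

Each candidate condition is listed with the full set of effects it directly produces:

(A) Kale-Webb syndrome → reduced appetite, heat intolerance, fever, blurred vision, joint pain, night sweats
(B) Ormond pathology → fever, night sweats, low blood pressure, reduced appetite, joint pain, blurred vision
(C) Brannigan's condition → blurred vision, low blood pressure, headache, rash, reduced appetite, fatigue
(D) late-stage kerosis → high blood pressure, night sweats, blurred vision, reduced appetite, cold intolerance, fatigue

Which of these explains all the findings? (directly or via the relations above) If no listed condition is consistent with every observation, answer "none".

B

Checking each candidate against the observations:
(A) Kale-Webb syndrome — heat intolerance yes; low blood pressure NO; joint pain yes; fever yes; reduced appetite yes
(B) Ormond pathology — heat intolerance yes (by fever → weight gain → heat intolerance); low blood pressure yes; joint pain yes; fever yes; reduced appetite yes
(C) Brannigan's condition — heat intolerance NO; low blood pressure yes; joint pain NO; fever NO; reduced appetite yes
(D) late-stage kerosis — fails on heat intolerance, low blood pressure, joint pain, fever (predicts cold intolerance, not heat intolerance; predicts high blood pressure, not low blood pressure)
Only (B) is consistent with every observation.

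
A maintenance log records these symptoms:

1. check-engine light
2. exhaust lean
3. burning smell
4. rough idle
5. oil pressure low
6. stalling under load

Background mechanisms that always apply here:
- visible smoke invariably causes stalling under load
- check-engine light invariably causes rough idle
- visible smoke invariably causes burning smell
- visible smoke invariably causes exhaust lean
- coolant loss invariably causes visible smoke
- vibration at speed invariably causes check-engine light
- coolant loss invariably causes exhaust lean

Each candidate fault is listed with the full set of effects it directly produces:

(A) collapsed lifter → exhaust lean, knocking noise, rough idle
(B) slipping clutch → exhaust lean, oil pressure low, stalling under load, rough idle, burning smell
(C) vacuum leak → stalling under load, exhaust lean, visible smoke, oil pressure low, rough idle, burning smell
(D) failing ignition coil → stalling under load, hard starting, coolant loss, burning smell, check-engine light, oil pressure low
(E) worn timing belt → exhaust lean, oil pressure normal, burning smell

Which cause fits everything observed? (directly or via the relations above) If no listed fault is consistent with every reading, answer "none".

Checking each candidate against the observations:
(A) collapsed lifter — check-engine light -; exhaust lean +; burning smell -; rough idle +; oil pressure low -; stalling under load -
(B) slipping clutch — check-engine light -; exhaust lean +; burning smell +; rough idle +; oil pressure low +; stalling under load +
(C) vacuum leak — check-engine light -; exhaust lean +; burning smell +; rough idle +; oil pressure low +; stalling under load +
(D) failing ignition coil — check-engine light +; exhaust lean + (through coolant loss → exhaust lean); burning smell +; rough idle + (through check-engine light → rough idle); oil pressure low +; stalling under load +
(E) worn timing belt — fails on check-engine light, rough idle, oil pressure low, stalling under load (predicts oil pressure normal, not oil pressure low)
(D) is the only candidate with no mismatches.

D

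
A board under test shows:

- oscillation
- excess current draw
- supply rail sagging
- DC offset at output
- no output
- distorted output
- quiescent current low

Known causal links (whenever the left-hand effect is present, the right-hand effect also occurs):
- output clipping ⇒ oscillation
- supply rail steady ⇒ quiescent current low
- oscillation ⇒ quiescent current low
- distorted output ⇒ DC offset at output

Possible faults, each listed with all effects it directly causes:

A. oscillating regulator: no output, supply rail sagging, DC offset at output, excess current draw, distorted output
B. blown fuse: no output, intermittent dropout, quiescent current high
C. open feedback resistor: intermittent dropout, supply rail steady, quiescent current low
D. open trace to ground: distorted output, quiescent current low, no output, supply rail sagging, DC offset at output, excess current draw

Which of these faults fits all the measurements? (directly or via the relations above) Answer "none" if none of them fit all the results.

Testing each hypothesis:
(A) oscillating regulator — does not account for oscillation, quiescent current low
(B) blown fuse — fails on oscillation, excess current draw, supply rail sagging, DC offset at output, distorted output, quiescent current low (predicts quiescent current high, not quiescent current low)
(C) open feedback resistor — fails on oscillation, excess current draw, supply rail sagging, DC offset at output, no output, distorted output (predicts supply rail steady, not supply rail sagging)
(D) open trace to ground — does not account for oscillation
Every candidate fails on at least one observation.

none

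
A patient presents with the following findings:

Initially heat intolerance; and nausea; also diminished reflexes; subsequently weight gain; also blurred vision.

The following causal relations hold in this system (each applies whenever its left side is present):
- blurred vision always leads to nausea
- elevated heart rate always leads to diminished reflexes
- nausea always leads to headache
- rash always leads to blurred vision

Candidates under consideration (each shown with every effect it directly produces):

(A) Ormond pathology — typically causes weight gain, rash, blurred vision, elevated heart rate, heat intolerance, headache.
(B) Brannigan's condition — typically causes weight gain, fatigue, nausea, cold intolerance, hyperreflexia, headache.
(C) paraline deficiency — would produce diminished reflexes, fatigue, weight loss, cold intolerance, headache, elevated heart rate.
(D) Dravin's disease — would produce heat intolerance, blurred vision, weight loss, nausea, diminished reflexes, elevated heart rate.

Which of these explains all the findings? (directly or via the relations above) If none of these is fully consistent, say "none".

Per-candidate check:
(A) Ormond pathology — accounts for every observation (nausea via blurred vision → nausea)
(B) Brannigan's condition — heat intolerance ✗; nausea ✓; diminished reflexes ✗; weight gain ✓; blurred vision ✗
(C) paraline deficiency — heat intolerance ✗; nausea ✗; diminished reflexes ✓; weight gain ✗; blurred vision ✗
(D) Dravin's disease — fails on weight gain (predicts weight loss, not weight gain)
Only (A) is consistent with every observation.

A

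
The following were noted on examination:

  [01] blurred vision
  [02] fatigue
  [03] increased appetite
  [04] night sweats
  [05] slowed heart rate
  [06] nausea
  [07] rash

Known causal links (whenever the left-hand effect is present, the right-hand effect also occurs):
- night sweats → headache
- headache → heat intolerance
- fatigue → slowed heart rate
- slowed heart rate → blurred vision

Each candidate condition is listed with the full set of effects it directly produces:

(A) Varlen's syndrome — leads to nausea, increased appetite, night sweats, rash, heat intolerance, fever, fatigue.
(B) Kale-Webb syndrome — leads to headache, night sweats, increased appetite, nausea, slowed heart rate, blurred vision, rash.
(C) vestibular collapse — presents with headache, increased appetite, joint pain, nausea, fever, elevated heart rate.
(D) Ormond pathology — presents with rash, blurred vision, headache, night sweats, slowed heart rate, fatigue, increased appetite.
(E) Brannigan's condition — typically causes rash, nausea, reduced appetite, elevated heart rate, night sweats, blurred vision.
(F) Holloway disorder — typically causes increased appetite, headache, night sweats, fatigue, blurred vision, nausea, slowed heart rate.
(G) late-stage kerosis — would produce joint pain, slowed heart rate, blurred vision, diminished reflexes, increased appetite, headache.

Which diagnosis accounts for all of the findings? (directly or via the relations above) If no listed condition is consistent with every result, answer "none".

Checking each candidate against the observations:
(A) Varlen's syndrome — blurred vision match (via fatigue → slowed heart rate → blurred vision); fatigue match; increased appetite match; night sweats match; slowed heart rate match (via fatigue → slowed heart rate); nausea match; rash match
(B) Kale-Webb syndrome — blurred vision match; fatigue miss; increased appetite match; night sweats match; slowed heart rate match; nausea match; rash match
(C) vestibular collapse — blurred vision miss; fatigue miss; increased appetite match; night sweats miss; slowed heart rate miss; nausea match; rash miss
(D) Ormond pathology — blurred vision match; fatigue match; increased appetite match; night sweats match; slowed heart rate match; nausea miss; rash match
(E) Brannigan's condition — fails on fatigue, increased appetite, slowed heart rate (predicts reduced appetite, not increased appetite; predicts elevated heart rate, not slowed heart rate)
(F) Holloway disorder — blurred vision match; fatigue match; increased appetite match; night sweats match; slowed heart rate match; nausea match; rash miss
(G) late-stage kerosis — blurred vision match; fatigue miss; increased appetite match; night sweats miss; slowed heart rate match; nausea miss; rash miss
Only (A) is consistent with every observation.

A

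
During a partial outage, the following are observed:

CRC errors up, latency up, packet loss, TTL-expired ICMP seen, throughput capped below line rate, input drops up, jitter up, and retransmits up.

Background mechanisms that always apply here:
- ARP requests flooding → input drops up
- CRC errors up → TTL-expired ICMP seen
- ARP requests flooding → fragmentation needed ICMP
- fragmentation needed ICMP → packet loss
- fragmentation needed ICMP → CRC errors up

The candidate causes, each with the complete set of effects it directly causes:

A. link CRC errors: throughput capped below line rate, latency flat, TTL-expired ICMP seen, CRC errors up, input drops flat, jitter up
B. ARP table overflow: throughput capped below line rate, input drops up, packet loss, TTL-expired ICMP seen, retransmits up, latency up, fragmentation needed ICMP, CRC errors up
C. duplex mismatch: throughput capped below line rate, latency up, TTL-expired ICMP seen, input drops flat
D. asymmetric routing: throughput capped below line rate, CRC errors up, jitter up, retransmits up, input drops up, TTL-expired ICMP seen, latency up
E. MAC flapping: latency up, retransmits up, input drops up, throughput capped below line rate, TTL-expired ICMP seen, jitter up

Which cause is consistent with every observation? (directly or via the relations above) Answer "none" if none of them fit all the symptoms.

none

Checking each candidate against the observations:
(A) link CRC errors — fails on latency up, packet loss, input drops up, retransmits up (predicts latency flat, not latency up; predicts input drops flat, not input drops up)
(B) ARP table overflow — does not account for jitter up
(C) duplex mismatch — fails on CRC errors up, packet loss, input drops up, jitter up, retransmits up (predicts input drops flat, not input drops up)
(D) asymmetric routing — CRC errors up +; latency up +; packet loss -; TTL-expired ICMP seen +; throughput capped below line rate +; input drops up +; jitter up +; retransmits up +
(E) MAC flapping — CRC errors up -; latency up +; packet loss -; TTL-expired ICMP seen +; throughput capped below line rate +; input drops up +; jitter up +; retransmits up +
No candidate is consistent with all observations.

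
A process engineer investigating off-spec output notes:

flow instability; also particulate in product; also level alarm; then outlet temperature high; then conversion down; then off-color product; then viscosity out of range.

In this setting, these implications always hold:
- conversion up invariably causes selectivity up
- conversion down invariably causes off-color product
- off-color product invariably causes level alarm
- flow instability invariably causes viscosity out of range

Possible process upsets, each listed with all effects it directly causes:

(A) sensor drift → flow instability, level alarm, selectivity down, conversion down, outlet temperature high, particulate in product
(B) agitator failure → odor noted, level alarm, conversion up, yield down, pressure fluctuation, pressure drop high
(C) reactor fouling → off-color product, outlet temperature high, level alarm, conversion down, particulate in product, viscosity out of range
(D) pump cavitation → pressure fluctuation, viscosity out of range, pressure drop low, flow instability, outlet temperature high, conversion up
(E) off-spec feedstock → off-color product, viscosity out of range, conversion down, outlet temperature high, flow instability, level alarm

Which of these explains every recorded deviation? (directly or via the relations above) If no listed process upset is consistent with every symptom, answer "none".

Checking each candidate against the observations:
(A) sensor drift — accounts for every observation (off-color product through conversion down → off-color product)
(B) agitator failure — flow instability ✗; particulate in product ✗; level alarm ✓; outlet temperature high ✗; conversion down ✗; off-color product ✗; viscosity out of range ✗
(C) reactor fouling — flow instability ✗; particulate in product ✓; level alarm ✓; outlet temperature high ✓; conversion down ✓; off-color product ✓; viscosity out of range ✓
(D) pump cavitation — fails on particulate in product, level alarm, conversion down, off-color product (predicts conversion up, not conversion down)
(E) off-spec feedstock — flow instability ✓; particulate in product ✗; level alarm ✓; outlet temperature high ✓; conversion down ✓; off-color product ✓; viscosity out of range ✓
Only (A) is consistent with every observation.

A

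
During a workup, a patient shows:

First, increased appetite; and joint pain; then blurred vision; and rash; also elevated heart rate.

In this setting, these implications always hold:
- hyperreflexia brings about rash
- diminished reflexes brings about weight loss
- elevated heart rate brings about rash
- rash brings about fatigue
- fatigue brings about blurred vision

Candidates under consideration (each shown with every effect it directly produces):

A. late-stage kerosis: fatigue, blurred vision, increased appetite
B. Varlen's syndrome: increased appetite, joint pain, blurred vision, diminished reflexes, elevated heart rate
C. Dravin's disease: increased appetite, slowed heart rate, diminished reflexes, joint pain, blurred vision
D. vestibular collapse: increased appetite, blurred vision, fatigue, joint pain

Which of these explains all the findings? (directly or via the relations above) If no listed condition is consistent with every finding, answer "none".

For each candidate, compare predicted effects to what was observed:
(A) late-stage kerosis — does not account for joint pain, rash, elevated heart rate
(B) Varlen's syndrome — increased appetite ✓; joint pain ✓; blurred vision ✓; rash ✓ (via elevated heart rate → rash); elevated heart rate ✓
(C) Dravin's disease — increased appetite ✓; joint pain ✓; blurred vision ✓; rash ✗; elevated heart rate ✗
(D) vestibular collapse — does not account for rash, elevated heart rate
Only (B) is consistent with every observation.

B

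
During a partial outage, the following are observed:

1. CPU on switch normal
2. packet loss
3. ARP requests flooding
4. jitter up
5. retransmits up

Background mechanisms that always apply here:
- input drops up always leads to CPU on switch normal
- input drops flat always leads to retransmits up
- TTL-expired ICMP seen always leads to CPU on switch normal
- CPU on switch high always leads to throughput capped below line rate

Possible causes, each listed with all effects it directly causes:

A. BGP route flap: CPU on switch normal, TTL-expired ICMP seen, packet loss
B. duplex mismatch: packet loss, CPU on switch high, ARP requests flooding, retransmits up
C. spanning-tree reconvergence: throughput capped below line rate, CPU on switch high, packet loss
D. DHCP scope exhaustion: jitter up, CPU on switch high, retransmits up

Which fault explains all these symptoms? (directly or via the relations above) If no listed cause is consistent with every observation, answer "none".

none

Per-candidate check:
(A) BGP route flap — CPU on switch normal +; packet loss +; ARP requests flooding -; jitter up -; retransmits up -
(B) duplex mismatch — CPU on switch normal -; packet loss +; ARP requests flooding +; jitter up -; retransmits up +
(C) spanning-tree reconvergence — CPU on switch normal -; packet loss +; ARP requests flooding -; jitter up -; retransmits up -
(D) DHCP scope exhaustion — CPU on switch normal -; packet loss -; ARP requests flooding -; jitter up +; retransmits up +
None of the listed candidates fits everything.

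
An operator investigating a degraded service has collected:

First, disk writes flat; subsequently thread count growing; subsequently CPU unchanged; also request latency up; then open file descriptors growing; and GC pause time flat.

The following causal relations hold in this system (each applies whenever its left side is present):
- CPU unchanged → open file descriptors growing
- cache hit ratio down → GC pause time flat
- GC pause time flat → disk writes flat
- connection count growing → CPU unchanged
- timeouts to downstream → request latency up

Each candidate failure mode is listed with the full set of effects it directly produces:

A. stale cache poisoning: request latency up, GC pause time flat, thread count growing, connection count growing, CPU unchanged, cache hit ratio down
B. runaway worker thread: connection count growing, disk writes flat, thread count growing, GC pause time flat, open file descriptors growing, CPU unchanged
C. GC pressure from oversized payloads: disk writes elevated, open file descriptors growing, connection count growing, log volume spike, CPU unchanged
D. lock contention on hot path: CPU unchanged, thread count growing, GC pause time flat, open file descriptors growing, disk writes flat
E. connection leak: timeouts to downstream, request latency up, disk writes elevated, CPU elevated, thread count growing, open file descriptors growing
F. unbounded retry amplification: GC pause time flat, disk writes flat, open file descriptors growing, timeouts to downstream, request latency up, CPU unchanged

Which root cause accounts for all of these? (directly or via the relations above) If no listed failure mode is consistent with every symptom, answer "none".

Per-candidate check:
(A) stale cache poisoning — accounts for every observation (disk writes flat through GC pause time flat → disk writes flat)
(B) runaway worker thread — does not account for request latency up
(C) GC pressure from oversized payloads — fails on disk writes flat, thread count growing, request latency up, GC pause time flat (predicts disk writes elevated, not disk writes flat)
(D) lock contention on hot path — disk writes flat +; thread count growing +; CPU unchanged +; request latency up -; open file descriptors growing +; GC pause time flat +
(E) connection leak — fails on disk writes flat, CPU unchanged, GC pause time flat (predicts disk writes elevated, not disk writes flat; predicts CPU elevated, not CPU unchanged)
(F) unbounded retry amplification — does not account for thread count growing
Only (A) is consistent with every observation.

A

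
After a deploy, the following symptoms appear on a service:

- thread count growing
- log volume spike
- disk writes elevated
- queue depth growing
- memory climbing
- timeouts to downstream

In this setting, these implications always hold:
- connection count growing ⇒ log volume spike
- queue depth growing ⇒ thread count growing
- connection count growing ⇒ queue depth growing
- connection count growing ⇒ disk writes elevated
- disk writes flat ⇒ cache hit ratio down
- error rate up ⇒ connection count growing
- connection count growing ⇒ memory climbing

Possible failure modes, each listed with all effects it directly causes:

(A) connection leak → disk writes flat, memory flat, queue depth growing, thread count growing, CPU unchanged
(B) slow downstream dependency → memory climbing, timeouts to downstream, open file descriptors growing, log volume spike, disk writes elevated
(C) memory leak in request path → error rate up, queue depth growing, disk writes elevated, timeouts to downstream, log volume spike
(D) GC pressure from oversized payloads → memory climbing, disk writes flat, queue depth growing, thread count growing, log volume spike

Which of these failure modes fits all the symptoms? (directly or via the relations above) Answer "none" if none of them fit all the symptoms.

C

For each candidate, compare predicted effects to what was observed:
(A) connection leak — fails on log volume spike, disk writes elevated, memory climbing, timeouts to downstream (predicts disk writes flat, not disk writes elevated; predicts memory flat, not memory climbing)
(B) slow downstream dependency — thread count growing miss; log volume spike match; disk writes elevated match; queue depth growing miss; memory climbing match; timeouts to downstream match
(C) memory leak in request path — thread count growing match (by queue depth growing → thread count growing); log volume spike match; disk writes elevated match; queue depth growing match; memory climbing match (by error rate up → connection count growing → memory climbing); timeouts to downstream match
(D) GC pressure from oversized payloads — thread count growing match; log volume spike match; disk writes elevated miss; queue depth growing match; memory climbing match; timeouts to downstream miss
(C) is the only candidate with no mismatches.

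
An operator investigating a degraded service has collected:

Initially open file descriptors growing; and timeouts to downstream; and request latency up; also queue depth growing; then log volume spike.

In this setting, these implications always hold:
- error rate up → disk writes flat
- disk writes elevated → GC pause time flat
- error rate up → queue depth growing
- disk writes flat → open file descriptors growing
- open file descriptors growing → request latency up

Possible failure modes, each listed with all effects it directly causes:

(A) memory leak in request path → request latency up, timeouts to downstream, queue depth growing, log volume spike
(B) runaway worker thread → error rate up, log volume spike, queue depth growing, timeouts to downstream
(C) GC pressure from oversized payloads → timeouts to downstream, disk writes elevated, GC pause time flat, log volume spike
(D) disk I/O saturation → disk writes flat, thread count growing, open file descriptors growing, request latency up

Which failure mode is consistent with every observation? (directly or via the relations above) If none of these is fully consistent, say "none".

B

Testing each hypothesis:
(A) memory leak in request path — open file descriptors growing NO; timeouts to downstream yes; request latency up yes; queue depth growing yes; log volume spike yes
(B) runaway worker thread — open file descriptors growing yes (through error rate up → disk writes flat → open file descriptors growing); timeouts to downstream yes; request latency up yes (through error rate up → disk writes flat → open file descriptors growing → request latency up); queue depth growing yes; log volume spike yes
(C) GC pressure from oversized payloads — does not account for open file descriptors growing, request latency up, queue depth growing
(D) disk I/O saturation — does not account for timeouts to downstream, queue depth growing, log volume spike
Only (B) is consistent with every observation.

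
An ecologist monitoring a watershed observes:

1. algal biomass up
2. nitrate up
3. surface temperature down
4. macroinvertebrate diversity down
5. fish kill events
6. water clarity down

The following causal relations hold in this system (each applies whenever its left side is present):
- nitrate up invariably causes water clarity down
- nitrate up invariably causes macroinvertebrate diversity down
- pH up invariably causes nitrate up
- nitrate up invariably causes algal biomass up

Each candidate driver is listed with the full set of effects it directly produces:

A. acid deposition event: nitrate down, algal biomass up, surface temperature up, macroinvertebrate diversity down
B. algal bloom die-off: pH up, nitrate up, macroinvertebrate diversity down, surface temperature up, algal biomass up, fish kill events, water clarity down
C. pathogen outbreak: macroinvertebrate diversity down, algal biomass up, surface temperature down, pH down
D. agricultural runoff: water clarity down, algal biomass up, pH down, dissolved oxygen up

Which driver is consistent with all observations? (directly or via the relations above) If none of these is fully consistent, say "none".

Per-candidate check:
(A) acid deposition event — algal biomass up yes; nitrate up NO; surface temperature down NO; macroinvertebrate diversity down yes; fish kill events NO; water clarity down NO
(B) algal bloom die-off — algal biomass up yes; nitrate up yes; surface temperature down NO; macroinvertebrate diversity down yes; fish kill events yes; water clarity down yes
(C) pathogen outbreak — algal biomass up yes; nitrate up NO; surface temperature down yes; macroinvertebrate diversity down yes; fish kill events NO; water clarity down NO
(D) agricultural runoff — does not account for nitrate up, surface temperature down, macroinvertebrate diversity down, fish kill events
Every candidate fails on at least one observation.

none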